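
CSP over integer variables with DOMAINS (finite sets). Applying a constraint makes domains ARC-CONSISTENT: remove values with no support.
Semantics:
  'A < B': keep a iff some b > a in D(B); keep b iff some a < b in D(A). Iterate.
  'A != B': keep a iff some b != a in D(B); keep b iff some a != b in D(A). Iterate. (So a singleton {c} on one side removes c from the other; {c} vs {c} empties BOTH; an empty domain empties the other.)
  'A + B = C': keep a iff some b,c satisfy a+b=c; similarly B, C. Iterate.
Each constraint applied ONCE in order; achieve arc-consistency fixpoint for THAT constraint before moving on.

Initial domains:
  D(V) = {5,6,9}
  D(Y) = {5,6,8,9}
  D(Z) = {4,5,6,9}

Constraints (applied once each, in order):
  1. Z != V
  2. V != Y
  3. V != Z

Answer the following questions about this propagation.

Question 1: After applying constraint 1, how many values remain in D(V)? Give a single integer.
Answer: 3

Derivation:
Constraint 1 (Z != V) on D(Z)={4,5,6,9} D(V)={5,6,9}: no change
So after constraint 1: D(V)={5,6,9}, size = 3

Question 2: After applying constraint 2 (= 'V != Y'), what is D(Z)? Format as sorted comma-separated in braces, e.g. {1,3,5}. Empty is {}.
Answer: {4,5,6,9}

Derivation:
Constraint 1 (Z != V) on D(Z)={4,5,6,9} D(V)={5,6,9}: no change
Constraint 2 (V != Y) on D(V)={5,6,9} D(Y)={5,6,8,9}: no change
So after constraint 2: D(Z) = {4,5,6,9}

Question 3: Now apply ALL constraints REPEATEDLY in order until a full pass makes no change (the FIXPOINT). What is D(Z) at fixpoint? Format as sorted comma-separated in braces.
Answer: {4,5,6,9}

Derivation:
pass 0 (initial): D(Z)={4,5,6,9}
pass 1: no change
Fixpoint after 1 passes: D(Z) = {4,5,6,9}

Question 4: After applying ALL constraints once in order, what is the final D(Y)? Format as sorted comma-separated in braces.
Constraint 1 (Z != V) on D(Z)={4,5,6,9} D(V)={5,6,9}: no change
Constraint 2 (V != Y) on D(V)={5,6,9} D(Y)={5,6,8,9}: no change
Constraint 3 (V != Z) on D(V)={5,6,9} D(Z)={4,5,6,9}: no change
So after all 3 constraints: D(Y) = {5,6,8,9}

Answer: {5,6,8,9}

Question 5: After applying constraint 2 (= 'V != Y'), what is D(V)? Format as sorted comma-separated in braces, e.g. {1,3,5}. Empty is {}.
Answer: {5,6,9}

Derivation:
Constraint 1 (Z != V) on D(Z)={4,5,6,9} D(V)={5,6,9}: no change
Constraint 2 (V != Y) on D(V)={5,6,9} D(Y)={5,6,8,9}: no change
So after constraint 2: D(V) = {5,6,9}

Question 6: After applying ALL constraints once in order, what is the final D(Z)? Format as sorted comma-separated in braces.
Answer: {4,5,6,9}

Derivation:
Constraint 1 (Z != V) on D(Z)={4,5,6,9} D(V)={5,6,9}: no change
Constraint 2 (V != Y) on D(V)={5,6,9} D(Y)={5,6,8,9}: no change
Constraint 3 (V != Z) on D(V)={5,6,9} D(Z)={4,5,6,9}: no change
So after all 3 constraints: D(Z) = {4,5,6,9}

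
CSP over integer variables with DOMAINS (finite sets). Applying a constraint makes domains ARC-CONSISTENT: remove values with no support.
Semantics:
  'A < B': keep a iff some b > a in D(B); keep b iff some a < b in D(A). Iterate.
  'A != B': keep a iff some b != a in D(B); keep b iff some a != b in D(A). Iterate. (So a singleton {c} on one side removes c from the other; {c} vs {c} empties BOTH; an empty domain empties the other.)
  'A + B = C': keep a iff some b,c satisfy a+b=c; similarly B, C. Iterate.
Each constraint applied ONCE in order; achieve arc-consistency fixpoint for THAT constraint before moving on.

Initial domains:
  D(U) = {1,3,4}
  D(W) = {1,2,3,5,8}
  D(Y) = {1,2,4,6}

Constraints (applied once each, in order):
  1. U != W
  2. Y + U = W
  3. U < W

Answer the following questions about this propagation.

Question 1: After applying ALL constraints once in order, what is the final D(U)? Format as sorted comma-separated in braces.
Answer: {1,3,4}

Derivation:
Constraint 1 (U != W) on D(U)={1,3,4} D(W)={1,2,3,5,8}: no change
Constraint 2 (Y + U = W) on D(Y)={1,2,4,6} D(U)={1,3,4} D(W)={1,2,3,5,8}: Y {1,2,4,6}->{1,2,4}; W {1,2,3,5,8}->{2,3,5,8}
Constraint 3 (U < W) on D(U)={1,3,4} D(W)={2,3,5,8}: no change
So after all 3 constraints: D(U) = {1,3,4}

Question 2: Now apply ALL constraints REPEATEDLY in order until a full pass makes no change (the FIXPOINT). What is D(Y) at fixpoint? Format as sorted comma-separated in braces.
pass 0 (initial): D(Y)={1,2,4,6}
pass 1: W {1,2,3,5,8}->{2,3,5,8}; Y {1,2,4,6}->{1,2,4}
pass 2: no change
Fixpoint after 2 passes: D(Y) = {1,2,4}

Answer: {1,2,4}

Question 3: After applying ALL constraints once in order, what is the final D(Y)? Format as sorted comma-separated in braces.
Answer: {1,2,4}

Derivation:
Constraint 1 (U != W) on D(U)={1,3,4} D(W)={1,2,3,5,8}: no change
Constraint 2 (Y + U = W) on D(Y)={1,2,4,6} D(U)={1,3,4} D(W)={1,2,3,5,8}: Y {1,2,4,6}->{1,2,4}; W {1,2,3,5,8}->{2,3,5,8}
Constraint 3 (U < W) on D(U)={1,3,4} D(W)={2,3,5,8}: no change
So after all 3 constraints: D(Y) = {1,2,4}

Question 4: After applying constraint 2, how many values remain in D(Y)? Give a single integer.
Constraint 1 (U != W) on D(U)={1,3,4} D(W)={1,2,3,5,8}: no change
Constraint 2 (Y + U = W) on D(Y)={1,2,4,6} D(U)={1,3,4} D(W)={1,2,3,5,8}: Y {1,2,4,6}->{1,2,4}; W {1,2,3,5,8}->{2,3,5,8}
So after constraint 2: D(Y)={1,2,4}, size = 3

Answer: 3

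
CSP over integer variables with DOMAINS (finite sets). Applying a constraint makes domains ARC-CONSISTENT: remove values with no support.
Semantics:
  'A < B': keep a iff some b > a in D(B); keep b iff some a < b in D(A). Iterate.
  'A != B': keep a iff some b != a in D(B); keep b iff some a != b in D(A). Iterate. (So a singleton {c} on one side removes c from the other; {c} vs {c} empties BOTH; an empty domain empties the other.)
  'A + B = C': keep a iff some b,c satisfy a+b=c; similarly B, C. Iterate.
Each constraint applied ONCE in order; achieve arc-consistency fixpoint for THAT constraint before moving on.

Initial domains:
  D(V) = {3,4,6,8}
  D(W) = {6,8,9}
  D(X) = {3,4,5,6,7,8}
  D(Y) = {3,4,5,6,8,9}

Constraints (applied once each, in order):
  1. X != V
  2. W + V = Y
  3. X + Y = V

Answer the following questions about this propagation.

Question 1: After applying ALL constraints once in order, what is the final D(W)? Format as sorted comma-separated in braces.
Answer: {6}

Derivation:
Constraint 1 (X != V) on D(X)={3,4,5,6,7,8} D(V)={3,4,6,8}: no change
Constraint 2 (W + V = Y) on D(W)={6,8,9} D(V)={3,4,6,8} D(Y)={3,4,5,6,8,9}: W {6,8,9}->{6}; V {3,4,6,8}->{3}; Y {3,4,5,6,8,9}->{9}
Constraint 3 (X + Y = V) on D(X)={3,4,5,6,7,8} D(Y)={9} D(V)={3}: X {3,4,5,6,7,8}->{}; Y {9}->{}; V {3}->{}
So after all 3 constraints: D(W) = {6}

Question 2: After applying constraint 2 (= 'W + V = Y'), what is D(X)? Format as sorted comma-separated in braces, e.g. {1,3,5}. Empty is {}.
Constraint 1 (X != V) on D(X)={3,4,5,6,7,8} D(V)={3,4,6,8}: no change
Constraint 2 (W + V = Y) on D(W)={6,8,9} D(V)={3,4,6,8} D(Y)={3,4,5,6,8,9}: W {6,8,9}->{6}; V {3,4,6,8}->{3}; Y {3,4,5,6,8,9}->{9}
So after constraint 2: D(X) = {3,4,5,6,7,8}

Answer: {3,4,5,6,7,8}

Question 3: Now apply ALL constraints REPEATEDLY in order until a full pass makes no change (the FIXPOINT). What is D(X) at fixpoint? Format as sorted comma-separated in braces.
pass 0 (initial): D(X)={3,4,5,6,7,8}
pass 1: V {3,4,6,8}->{}; W {6,8,9}->{6}; X {3,4,5,6,7,8}->{}; Y {3,4,5,6,8,9}->{}
pass 2: W {6}->{}
pass 3: no change
Fixpoint after 3 passes: D(X) = {}

Answer: {}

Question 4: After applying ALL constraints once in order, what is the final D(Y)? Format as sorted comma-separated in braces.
Answer: {}

Derivation:
Constraint 1 (X != V) on D(X)={3,4,5,6,7,8} D(V)={3,4,6,8}: no change
Constraint 2 (W + V = Y) on D(W)={6,8,9} D(V)={3,4,6,8} D(Y)={3,4,5,6,8,9}: W {6,8,9}->{6}; V {3,4,6,8}->{3}; Y {3,4,5,6,8,9}->{9}
Constraint 3 (X + Y = V) on D(X)={3,4,5,6,7,8} D(Y)={9} D(V)={3}: X {3,4,5,6,7,8}->{}; Y {9}->{}; V {3}->{}
So after all 3 constraints: D(Y) = {}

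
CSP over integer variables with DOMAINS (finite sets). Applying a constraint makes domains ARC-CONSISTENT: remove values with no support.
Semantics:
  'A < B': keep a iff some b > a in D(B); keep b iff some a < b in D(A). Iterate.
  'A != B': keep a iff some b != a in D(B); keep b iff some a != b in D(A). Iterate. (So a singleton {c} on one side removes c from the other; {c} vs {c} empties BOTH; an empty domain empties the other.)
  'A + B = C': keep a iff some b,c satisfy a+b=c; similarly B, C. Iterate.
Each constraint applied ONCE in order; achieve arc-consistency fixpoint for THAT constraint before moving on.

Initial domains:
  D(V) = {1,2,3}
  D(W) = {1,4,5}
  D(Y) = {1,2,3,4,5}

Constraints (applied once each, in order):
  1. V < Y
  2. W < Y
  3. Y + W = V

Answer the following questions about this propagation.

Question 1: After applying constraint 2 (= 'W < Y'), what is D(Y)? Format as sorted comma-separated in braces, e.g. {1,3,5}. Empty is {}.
Constraint 1 (V < Y) on D(V)={1,2,3} D(Y)={1,2,3,4,5}: Y {1,2,3,4,5}->{2,3,4,5}
Constraint 2 (W < Y) on D(W)={1,4,5} D(Y)={2,3,4,5}: W {1,4,5}->{1,4}
So after constraint 2: D(Y) = {2,3,4,5}

Answer: {2,3,4,5}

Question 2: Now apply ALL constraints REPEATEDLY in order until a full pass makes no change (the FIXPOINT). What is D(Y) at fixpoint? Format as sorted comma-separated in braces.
Answer: {}

Derivation:
pass 0 (initial): D(Y)={1,2,3,4,5}
pass 1: V {1,2,3}->{3}; W {1,4,5}->{1}; Y {1,2,3,4,5}->{2}
pass 2: V {3}->{}; W {1}->{}; Y {2}->{}
pass 3: no change
Fixpoint after 3 passes: D(Y) = {}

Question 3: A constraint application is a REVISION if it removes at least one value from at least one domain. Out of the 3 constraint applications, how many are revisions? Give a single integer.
Answer: 3

Derivation:
Constraint 1 (V < Y) on D(V)={1,2,3} D(Y)={1,2,3,4,5}: Y {1,2,3,4,5}->{2,3,4,5} => REVISION
Constraint 2 (W < Y) on D(W)={1,4,5} D(Y)={2,3,4,5}: W {1,4,5}->{1,4} => REVISION
Constraint 3 (Y + W = V) on D(Y)={2,3,4,5} D(W)={1,4} D(V)={1,2,3}: Y {2,3,4,5}->{2}; W {1,4}->{1}; V {1,2,3}->{3} => REVISION
Total revisions = 3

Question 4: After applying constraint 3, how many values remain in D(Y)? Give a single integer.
Constraint 1 (V < Y) on D(V)={1,2,3} D(Y)={1,2,3,4,5}: Y {1,2,3,4,5}->{2,3,4,5}
Constraint 2 (W < Y) on D(W)={1,4,5} D(Y)={2,3,4,5}: W {1,4,5}->{1,4}
Constraint 3 (Y + W = V) on D(Y)={2,3,4,5} D(W)={1,4} D(V)={1,2,3}: Y {2,3,4,5}->{2}; W {1,4}->{1}; V {1,2,3}->{3}
So after constraint 3: D(Y)={2}, size = 1

Answer: 1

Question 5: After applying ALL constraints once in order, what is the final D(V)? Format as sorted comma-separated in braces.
Answer: {3}

Derivation:
Constraint 1 (V < Y) on D(V)={1,2,3} D(Y)={1,2,3,4,5}: Y {1,2,3,4,5}->{2,3,4,5}
Constraint 2 (W < Y) on D(W)={1,4,5} D(Y)={2,3,4,5}: W {1,4,5}->{1,4}
Constraint 3 (Y + W = V) on D(Y)={2,3,4,5} D(W)={1,4} D(V)={1,2,3}: Y {2,3,4,5}->{2}; W {1,4}->{1}; V {1,2,3}->{3}
So after all 3 constraints: D(V) = {3}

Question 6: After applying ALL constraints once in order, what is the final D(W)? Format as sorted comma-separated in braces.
Answer: {1}

Derivation:
Constraint 1 (V < Y) on D(V)={1,2,3} D(Y)={1,2,3,4,5}: Y {1,2,3,4,5}->{2,3,4,5}
Constraint 2 (W < Y) on D(W)={1,4,5} D(Y)={2,3,4,5}: W {1,4,5}->{1,4}
Constraint 3 (Y + W = V) on D(Y)={2,3,4,5} D(W)={1,4} D(V)={1,2,3}: Y {2,3,4,5}->{2}; W {1,4}->{1}; V {1,2,3}->{3}
So after all 3 constraints: D(W) = {1}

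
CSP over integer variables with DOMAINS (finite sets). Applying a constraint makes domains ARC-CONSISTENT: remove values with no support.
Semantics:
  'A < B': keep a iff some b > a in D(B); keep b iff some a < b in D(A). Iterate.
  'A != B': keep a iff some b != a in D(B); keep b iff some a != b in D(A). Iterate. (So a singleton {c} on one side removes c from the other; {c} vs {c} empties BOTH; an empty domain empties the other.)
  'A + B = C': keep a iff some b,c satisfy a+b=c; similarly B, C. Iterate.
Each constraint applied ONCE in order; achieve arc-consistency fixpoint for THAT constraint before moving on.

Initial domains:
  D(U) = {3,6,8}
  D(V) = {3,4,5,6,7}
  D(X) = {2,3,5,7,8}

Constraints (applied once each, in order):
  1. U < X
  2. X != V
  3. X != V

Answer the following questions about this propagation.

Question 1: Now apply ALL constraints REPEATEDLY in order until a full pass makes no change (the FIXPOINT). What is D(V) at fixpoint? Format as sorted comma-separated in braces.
Answer: {3,4,5,6,7}

Derivation:
pass 0 (initial): D(V)={3,4,5,6,7}
pass 1: U {3,6,8}->{3,6}; X {2,3,5,7,8}->{5,7,8}
pass 2: no change
Fixpoint after 2 passes: D(V) = {3,4,5,6,7}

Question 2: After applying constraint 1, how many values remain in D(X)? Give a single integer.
Constraint 1 (U < X) on D(U)={3,6,8} D(X)={2,3,5,7,8}: U {3,6,8}->{3,6}; X {2,3,5,7,8}->{5,7,8}
So after constraint 1: D(X)={5,7,8}, size = 3

Answer: 3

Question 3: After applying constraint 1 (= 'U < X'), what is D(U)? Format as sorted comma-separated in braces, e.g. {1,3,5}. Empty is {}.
Answer: {3,6}

Derivation:
Constraint 1 (U < X) on D(U)={3,6,8} D(X)={2,3,5,7,8}: U {3,6,8}->{3,6}; X {2,3,5,7,8}->{5,7,8}
So after constraint 1: D(U) = {3,6}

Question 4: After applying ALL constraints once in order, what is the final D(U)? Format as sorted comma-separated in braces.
Answer: {3,6}

Derivation:
Constraint 1 (U < X) on D(U)={3,6,8} D(X)={2,3,5,7,8}: U {3,6,8}->{3,6}; X {2,3,5,7,8}->{5,7,8}
Constraint 2 (X != V) on D(X)={5,7,8} D(V)={3,4,5,6,7}: no change
Constraint 3 (X != V) on D(X)={5,7,8} D(V)={3,4,5,6,7}: no change
So after all 3 constraints: D(U) = {3,6}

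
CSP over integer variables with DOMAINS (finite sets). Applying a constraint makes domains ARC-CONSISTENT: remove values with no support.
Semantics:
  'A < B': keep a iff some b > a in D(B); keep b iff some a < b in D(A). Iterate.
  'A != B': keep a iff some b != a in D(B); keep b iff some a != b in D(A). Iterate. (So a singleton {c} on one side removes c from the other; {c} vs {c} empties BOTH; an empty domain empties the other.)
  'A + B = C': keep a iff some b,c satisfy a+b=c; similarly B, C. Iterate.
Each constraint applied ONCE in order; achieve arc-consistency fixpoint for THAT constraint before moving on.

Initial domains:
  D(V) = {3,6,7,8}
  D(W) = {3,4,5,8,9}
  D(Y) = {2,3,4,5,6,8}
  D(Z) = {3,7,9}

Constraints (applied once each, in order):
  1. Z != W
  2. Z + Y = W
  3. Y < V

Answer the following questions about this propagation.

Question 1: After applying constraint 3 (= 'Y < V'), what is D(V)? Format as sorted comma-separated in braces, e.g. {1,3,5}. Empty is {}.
Constraint 1 (Z != W) on D(Z)={3,7,9} D(W)={3,4,5,8,9}: no change
Constraint 2 (Z + Y = W) on D(Z)={3,7,9} D(Y)={2,3,4,5,6,8} D(W)={3,4,5,8,9}: Z {3,7,9}->{3,7}; Y {2,3,4,5,6,8}->{2,5,6}; W {3,4,5,8,9}->{5,8,9}
Constraint 3 (Y < V) on D(Y)={2,5,6} D(V)={3,6,7,8}: no change
So after constraint 3: D(V) = {3,6,7,8}

Answer: {3,6,7,8}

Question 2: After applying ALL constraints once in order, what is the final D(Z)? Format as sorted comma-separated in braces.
Constraint 1 (Z != W) on D(Z)={3,7,9} D(W)={3,4,5,8,9}: no change
Constraint 2 (Z + Y = W) on D(Z)={3,7,9} D(Y)={2,3,4,5,6,8} D(W)={3,4,5,8,9}: Z {3,7,9}->{3,7}; Y {2,3,4,5,6,8}->{2,5,6}; W {3,4,5,8,9}->{5,8,9}
Constraint 3 (Y < V) on D(Y)={2,5,6} D(V)={3,6,7,8}: no change
So after all 3 constraints: D(Z) = {3,7}

Answer: {3,7}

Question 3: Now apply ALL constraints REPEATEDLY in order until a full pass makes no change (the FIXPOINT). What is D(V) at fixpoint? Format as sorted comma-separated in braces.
Answer: {3,6,7,8}

Derivation:
pass 0 (initial): D(V)={3,6,7,8}
pass 1: W {3,4,5,8,9}->{5,8,9}; Y {2,3,4,5,6,8}->{2,5,6}; Z {3,7,9}->{3,7}
pass 2: no change
Fixpoint after 2 passes: D(V) = {3,6,7,8}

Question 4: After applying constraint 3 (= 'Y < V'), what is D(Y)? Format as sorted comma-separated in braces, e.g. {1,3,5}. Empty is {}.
Answer: {2,5,6}

Derivation:
Constraint 1 (Z != W) on D(Z)={3,7,9} D(W)={3,4,5,8,9}: no change
Constraint 2 (Z + Y = W) on D(Z)={3,7,9} D(Y)={2,3,4,5,6,8} D(W)={3,4,5,8,9}: Z {3,7,9}->{3,7}; Y {2,3,4,5,6,8}->{2,5,6}; W {3,4,5,8,9}->{5,8,9}
Constraint 3 (Y < V) on D(Y)={2,5,6} D(V)={3,6,7,8}: no change
So after constraint 3: D(Y) = {2,5,6}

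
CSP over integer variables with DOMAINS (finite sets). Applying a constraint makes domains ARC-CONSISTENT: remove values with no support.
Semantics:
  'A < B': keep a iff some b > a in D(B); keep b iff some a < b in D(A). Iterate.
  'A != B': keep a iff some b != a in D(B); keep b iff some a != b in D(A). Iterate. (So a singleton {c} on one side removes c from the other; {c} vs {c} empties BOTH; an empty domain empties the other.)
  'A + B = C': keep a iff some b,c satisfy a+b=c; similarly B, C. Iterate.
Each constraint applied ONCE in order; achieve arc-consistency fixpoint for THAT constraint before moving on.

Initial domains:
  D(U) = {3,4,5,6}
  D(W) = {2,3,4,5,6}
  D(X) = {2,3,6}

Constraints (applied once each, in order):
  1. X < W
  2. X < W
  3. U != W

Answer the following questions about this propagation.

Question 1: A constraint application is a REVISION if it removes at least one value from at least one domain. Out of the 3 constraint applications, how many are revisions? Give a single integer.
Constraint 1 (X < W) on D(X)={2,3,6} D(W)={2,3,4,5,6}: X {2,3,6}->{2,3}; W {2,3,4,5,6}->{3,4,5,6} => REVISION
Constraint 2 (X < W) on D(X)={2,3} D(W)={3,4,5,6}: no change => not a revision
Constraint 3 (U != W) on D(U)={3,4,5,6} D(W)={3,4,5,6}: no change => not a revision
Total revisions = 1

Answer: 1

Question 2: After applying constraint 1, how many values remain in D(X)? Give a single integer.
Constraint 1 (X < W) on D(X)={2,3,6} D(W)={2,3,4,5,6}: X {2,3,6}->{2,3}; W {2,3,4,5,6}->{3,4,5,6}
So after constraint 1: D(X)={2,3}, size = 2

Answer: 2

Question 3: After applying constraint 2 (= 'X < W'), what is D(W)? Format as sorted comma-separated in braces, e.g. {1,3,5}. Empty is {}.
Constraint 1 (X < W) on D(X)={2,3,6} D(W)={2,3,4,5,6}: X {2,3,6}->{2,3}; W {2,3,4,5,6}->{3,4,5,6}
Constraint 2 (X < W) on D(X)={2,3} D(W)={3,4,5,6}: no change
So after constraint 2: D(W) = {3,4,5,6}

Answer: {3,4,5,6}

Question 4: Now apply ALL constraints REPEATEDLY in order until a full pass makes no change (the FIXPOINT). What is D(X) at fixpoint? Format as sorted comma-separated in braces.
pass 0 (initial): D(X)={2,3,6}
pass 1: W {2,3,4,5,6}->{3,4,5,6}; X {2,3,6}->{2,3}
pass 2: no change
Fixpoint after 2 passes: D(X) = {2,3}

Answer: {2,3}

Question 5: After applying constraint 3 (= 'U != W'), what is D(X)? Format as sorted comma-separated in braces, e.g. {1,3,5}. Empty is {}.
Constraint 1 (X < W) on D(X)={2,3,6} D(W)={2,3,4,5,6}: X {2,3,6}->{2,3}; W {2,3,4,5,6}->{3,4,5,6}
Constraint 2 (X < W) on D(X)={2,3} D(W)={3,4,5,6}: no change
Constraint 3 (U != W) on D(U)={3,4,5,6} D(W)={3,4,5,6}: no change
So after constraint 3: D(X) = {2,3}

Answer: {2,3}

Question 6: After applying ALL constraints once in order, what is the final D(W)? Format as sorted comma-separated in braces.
Answer: {3,4,5,6}

Derivation:
Constraint 1 (X < W) on D(X)={2,3,6} D(W)={2,3,4,5,6}: X {2,3,6}->{2,3}; W {2,3,4,5,6}->{3,4,5,6}
Constraint 2 (X < W) on D(X)={2,3} D(W)={3,4,5,6}: no change
Constraint 3 (U != W) on D(U)={3,4,5,6} D(W)={3,4,5,6}: no change
So after all 3 constraints: D(W) = {3,4,5,6}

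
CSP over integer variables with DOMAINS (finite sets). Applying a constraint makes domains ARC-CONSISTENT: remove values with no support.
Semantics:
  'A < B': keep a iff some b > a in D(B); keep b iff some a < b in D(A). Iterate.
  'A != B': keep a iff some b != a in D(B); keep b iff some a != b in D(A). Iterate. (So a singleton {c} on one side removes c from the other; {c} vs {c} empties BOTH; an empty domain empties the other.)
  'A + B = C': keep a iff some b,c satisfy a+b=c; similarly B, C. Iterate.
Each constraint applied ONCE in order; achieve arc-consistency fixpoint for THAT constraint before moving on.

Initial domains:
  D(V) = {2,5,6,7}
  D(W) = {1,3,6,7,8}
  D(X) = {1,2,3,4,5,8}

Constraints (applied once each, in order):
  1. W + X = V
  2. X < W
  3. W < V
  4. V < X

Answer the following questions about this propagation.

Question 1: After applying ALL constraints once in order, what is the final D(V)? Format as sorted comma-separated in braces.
Answer: {}

Derivation:
Constraint 1 (W + X = V) on D(W)={1,3,6,7,8} D(X)={1,2,3,4,5,8} D(V)={2,5,6,7}: W {1,3,6,7,8}->{1,3,6}; X {1,2,3,4,5,8}->{1,2,3,4,5}
Constraint 2 (X < W) on D(X)={1,2,3,4,5} D(W)={1,3,6}: W {1,3,6}->{3,6}
Constraint 3 (W < V) on D(W)={3,6} D(V)={2,5,6,7}: V {2,5,6,7}->{5,6,7}
Constraint 4 (V < X) on D(V)={5,6,7} D(X)={1,2,3,4,5}: V {5,6,7}->{}; X {1,2,3,4,5}->{}
So after all 4 constraints: D(V) = {}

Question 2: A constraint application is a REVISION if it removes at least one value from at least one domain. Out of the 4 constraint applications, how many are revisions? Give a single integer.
Answer: 4

Derivation:
Constraint 1 (W + X = V) on D(W)={1,3,6,7,8} D(X)={1,2,3,4,5,8} D(V)={2,5,6,7}: W {1,3,6,7,8}->{1,3,6}; X {1,2,3,4,5,8}->{1,2,3,4,5} => REVISION
Constraint 2 (X < W) on D(X)={1,2,3,4,5} D(W)={1,3,6}: W {1,3,6}->{3,6} => REVISION
Constraint 3 (W < V) on D(W)={3,6} D(V)={2,5,6,7}: V {2,5,6,7}->{5,6,7} => REVISION
Constraint 4 (V < X) on D(V)={5,6,7} D(X)={1,2,3,4,5}: V {5,6,7}->{}; X {1,2,3,4,5}->{} => REVISION
Total revisions = 4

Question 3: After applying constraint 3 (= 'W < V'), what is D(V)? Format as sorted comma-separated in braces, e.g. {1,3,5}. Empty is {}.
Answer: {5,6,7}

Derivation:
Constraint 1 (W + X = V) on D(W)={1,3,6,7,8} D(X)={1,2,3,4,5,8} D(V)={2,5,6,7}: W {1,3,6,7,8}->{1,3,6}; X {1,2,3,4,5,8}->{1,2,3,4,5}
Constraint 2 (X < W) on D(X)={1,2,3,4,5} D(W)={1,3,6}: W {1,3,6}->{3,6}
Constraint 3 (W < V) on D(W)={3,6} D(V)={2,5,6,7}: V {2,5,6,7}->{5,6,7}
So after constraint 3: D(V) = {5,6,7}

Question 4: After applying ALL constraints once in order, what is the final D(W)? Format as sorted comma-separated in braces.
Answer: {3,6}

Derivation:
Constraint 1 (W + X = V) on D(W)={1,3,6,7,8} D(X)={1,2,3,4,5,8} D(V)={2,5,6,7}: W {1,3,6,7,8}->{1,3,6}; X {1,2,3,4,5,8}->{1,2,3,4,5}
Constraint 2 (X < W) on D(X)={1,2,3,4,5} D(W)={1,3,6}: W {1,3,6}->{3,6}
Constraint 3 (W < V) on D(W)={3,6} D(V)={2,5,6,7}: V {2,5,6,7}->{5,6,7}
Constraint 4 (V < X) on D(V)={5,6,7} D(X)={1,2,3,4,5}: V {5,6,7}->{}; X {1,2,3,4,5}->{}
So after all 4 constraints: D(W) = {3,6}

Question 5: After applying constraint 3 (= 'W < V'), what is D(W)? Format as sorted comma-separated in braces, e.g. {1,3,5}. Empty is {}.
Constraint 1 (W + X = V) on D(W)={1,3,6,7,8} D(X)={1,2,3,4,5,8} D(V)={2,5,6,7}: W {1,3,6,7,8}->{1,3,6}; X {1,2,3,4,5,8}->{1,2,3,4,5}
Constraint 2 (X < W) on D(X)={1,2,3,4,5} D(W)={1,3,6}: W {1,3,6}->{3,6}
Constraint 3 (W < V) on D(W)={3,6} D(V)={2,5,6,7}: V {2,5,6,7}->{5,6,7}
So after constraint 3: D(W) = {3,6}

Answer: {3,6}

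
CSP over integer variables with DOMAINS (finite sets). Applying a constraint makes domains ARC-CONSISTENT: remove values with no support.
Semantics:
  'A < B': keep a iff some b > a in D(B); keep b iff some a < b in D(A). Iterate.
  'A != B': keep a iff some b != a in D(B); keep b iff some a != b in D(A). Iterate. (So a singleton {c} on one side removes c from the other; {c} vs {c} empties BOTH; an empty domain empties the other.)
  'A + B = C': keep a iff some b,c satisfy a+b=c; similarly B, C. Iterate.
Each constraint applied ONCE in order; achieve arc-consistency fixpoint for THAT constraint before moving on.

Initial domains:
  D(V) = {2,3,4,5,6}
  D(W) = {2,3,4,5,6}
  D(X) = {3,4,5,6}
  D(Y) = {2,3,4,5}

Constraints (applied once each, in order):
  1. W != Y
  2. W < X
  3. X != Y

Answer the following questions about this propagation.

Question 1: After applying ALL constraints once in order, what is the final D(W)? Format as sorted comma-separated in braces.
Answer: {2,3,4,5}

Derivation:
Constraint 1 (W != Y) on D(W)={2,3,4,5,6} D(Y)={2,3,4,5}: no change
Constraint 2 (W < X) on D(W)={2,3,4,5,6} D(X)={3,4,5,6}: W {2,3,4,5,6}->{2,3,4,5}
Constraint 3 (X != Y) on D(X)={3,4,5,6} D(Y)={2,3,4,5}: no change
So after all 3 constraints: D(W) = {2,3,4,5}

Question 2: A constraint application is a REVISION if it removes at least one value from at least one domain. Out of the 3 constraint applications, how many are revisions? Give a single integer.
Answer: 1

Derivation:
Constraint 1 (W != Y) on D(W)={2,3,4,5,6} D(Y)={2,3,4,5}: no change => not a revision
Constraint 2 (W < X) on D(W)={2,3,4,5,6} D(X)={3,4,5,6}: W {2,3,4,5,6}->{2,3,4,5} => REVISION
Constraint 3 (X != Y) on D(X)={3,4,5,6} D(Y)={2,3,4,5}: no change => not a revision
Total revisions = 1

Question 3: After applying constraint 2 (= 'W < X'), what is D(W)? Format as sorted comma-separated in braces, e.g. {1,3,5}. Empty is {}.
Constraint 1 (W != Y) on D(W)={2,3,4,5,6} D(Y)={2,3,4,5}: no change
Constraint 2 (W < X) on D(W)={2,3,4,5,6} D(X)={3,4,5,6}: W {2,3,4,5,6}->{2,3,4,5}
So after constraint 2: D(W) = {2,3,4,5}

Answer: {2,3,4,5}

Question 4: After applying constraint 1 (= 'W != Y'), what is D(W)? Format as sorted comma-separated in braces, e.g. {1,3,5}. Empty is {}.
Constraint 1 (W != Y) on D(W)={2,3,4,5,6} D(Y)={2,3,4,5}: no change
So after constraint 1: D(W) = {2,3,4,5,6}

Answer: {2,3,4,5,6}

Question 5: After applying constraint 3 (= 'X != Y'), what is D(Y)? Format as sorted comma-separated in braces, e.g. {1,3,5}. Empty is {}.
Answer: {2,3,4,5}

Derivation:
Constraint 1 (W != Y) on D(W)={2,3,4,5,6} D(Y)={2,3,4,5}: no change
Constraint 2 (W < X) on D(W)={2,3,4,5,6} D(X)={3,4,5,6}: W {2,3,4,5,6}->{2,3,4,5}
Constraint 3 (X != Y) on D(X)={3,4,5,6} D(Y)={2,3,4,5}: no change
So after constraint 3: D(Y) = {2,3,4,5}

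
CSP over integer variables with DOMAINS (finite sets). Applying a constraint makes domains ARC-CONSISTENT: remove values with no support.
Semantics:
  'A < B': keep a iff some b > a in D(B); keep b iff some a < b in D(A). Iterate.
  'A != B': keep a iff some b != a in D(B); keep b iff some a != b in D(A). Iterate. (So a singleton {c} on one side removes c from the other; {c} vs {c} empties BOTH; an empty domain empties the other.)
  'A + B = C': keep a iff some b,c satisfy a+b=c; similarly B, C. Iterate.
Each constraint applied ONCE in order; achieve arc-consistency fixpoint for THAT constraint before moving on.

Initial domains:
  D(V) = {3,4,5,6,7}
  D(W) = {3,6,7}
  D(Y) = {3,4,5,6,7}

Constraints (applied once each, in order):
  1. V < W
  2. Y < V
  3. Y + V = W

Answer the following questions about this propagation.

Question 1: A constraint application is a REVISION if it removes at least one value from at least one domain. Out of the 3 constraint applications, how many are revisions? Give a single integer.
Answer: 3

Derivation:
Constraint 1 (V < W) on D(V)={3,4,5,6,7} D(W)={3,6,7}: V {3,4,5,6,7}->{3,4,5,6}; W {3,6,7}->{6,7} => REVISION
Constraint 2 (Y < V) on D(Y)={3,4,5,6,7} D(V)={3,4,5,6}: Y {3,4,5,6,7}->{3,4,5}; V {3,4,5,6}->{4,5,6} => REVISION
Constraint 3 (Y + V = W) on D(Y)={3,4,5} D(V)={4,5,6} D(W)={6,7}: Y {3,4,5}->{3}; V {4,5,6}->{4}; W {6,7}->{7} => REVISION
Total revisions = 3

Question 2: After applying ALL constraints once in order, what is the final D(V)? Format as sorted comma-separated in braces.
Answer: {4}

Derivation:
Constraint 1 (V < W) on D(V)={3,4,5,6,7} D(W)={3,6,7}: V {3,4,5,6,7}->{3,4,5,6}; W {3,6,7}->{6,7}
Constraint 2 (Y < V) on D(Y)={3,4,5,6,7} D(V)={3,4,5,6}: Y {3,4,5,6,7}->{3,4,5}; V {3,4,5,6}->{4,5,6}
Constraint 3 (Y + V = W) on D(Y)={3,4,5} D(V)={4,5,6} D(W)={6,7}: Y {3,4,5}->{3}; V {4,5,6}->{4}; W {6,7}->{7}
So after all 3 constraints: D(V) = {4}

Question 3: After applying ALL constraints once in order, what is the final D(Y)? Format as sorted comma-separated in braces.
Constraint 1 (V < W) on D(V)={3,4,5,6,7} D(W)={3,6,7}: V {3,4,5,6,7}->{3,4,5,6}; W {3,6,7}->{6,7}
Constraint 2 (Y < V) on D(Y)={3,4,5,6,7} D(V)={3,4,5,6}: Y {3,4,5,6,7}->{3,4,5}; V {3,4,5,6}->{4,5,6}
Constraint 3 (Y + V = W) on D(Y)={3,4,5} D(V)={4,5,6} D(W)={6,7}: Y {3,4,5}->{3}; V {4,5,6}->{4}; W {6,7}->{7}
So after all 3 constraints: D(Y) = {3}

Answer: {3}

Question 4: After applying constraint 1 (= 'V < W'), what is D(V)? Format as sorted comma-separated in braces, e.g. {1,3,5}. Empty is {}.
Constraint 1 (V < W) on D(V)={3,4,5,6,7} D(W)={3,6,7}: V {3,4,5,6,7}->{3,4,5,6}; W {3,6,7}->{6,7}
So after constraint 1: D(V) = {3,4,5,6}

Answer: {3,4,5,6}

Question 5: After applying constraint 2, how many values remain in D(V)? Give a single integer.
Constraint 1 (V < W) on D(V)={3,4,5,6,7} D(W)={3,6,7}: V {3,4,5,6,7}->{3,4,5,6}; W {3,6,7}->{6,7}
Constraint 2 (Y < V) on D(Y)={3,4,5,6,7} D(V)={3,4,5,6}: Y {3,4,5,6,7}->{3,4,5}; V {3,4,5,6}->{4,5,6}
So after constraint 2: D(V)={4,5,6}, size = 3

Answer: 3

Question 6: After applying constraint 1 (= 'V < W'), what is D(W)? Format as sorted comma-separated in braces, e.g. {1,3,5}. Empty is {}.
Constraint 1 (V < W) on D(V)={3,4,5,6,7} D(W)={3,6,7}: V {3,4,5,6,7}->{3,4,5,6}; W {3,6,7}->{6,7}
So after constraint 1: D(W) = {6,7}

Answer: {6,7}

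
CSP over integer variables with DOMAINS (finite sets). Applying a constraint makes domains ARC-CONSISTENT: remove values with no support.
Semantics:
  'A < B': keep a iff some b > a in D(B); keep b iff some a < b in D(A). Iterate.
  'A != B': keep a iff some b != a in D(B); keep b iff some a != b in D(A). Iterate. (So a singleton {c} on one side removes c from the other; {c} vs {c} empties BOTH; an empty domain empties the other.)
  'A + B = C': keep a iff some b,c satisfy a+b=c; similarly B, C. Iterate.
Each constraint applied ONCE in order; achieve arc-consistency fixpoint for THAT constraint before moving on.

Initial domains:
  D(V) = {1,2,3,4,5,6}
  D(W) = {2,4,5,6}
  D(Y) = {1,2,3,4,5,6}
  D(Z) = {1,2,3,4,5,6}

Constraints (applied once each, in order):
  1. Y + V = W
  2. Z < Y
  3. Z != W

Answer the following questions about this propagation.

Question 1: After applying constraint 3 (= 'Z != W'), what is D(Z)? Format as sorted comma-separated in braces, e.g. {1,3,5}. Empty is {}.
Constraint 1 (Y + V = W) on D(Y)={1,2,3,4,5,6} D(V)={1,2,3,4,5,6} D(W)={2,4,5,6}: Y {1,2,3,4,5,6}->{1,2,3,4,5}; V {1,2,3,4,5,6}->{1,2,3,4,5}
Constraint 2 (Z < Y) on D(Z)={1,2,3,4,5,6} D(Y)={1,2,3,4,5}: Z {1,2,3,4,5,6}->{1,2,3,4}; Y {1,2,3,4,5}->{2,3,4,5}
Constraint 3 (Z != W) on D(Z)={1,2,3,4} D(W)={2,4,5,6}: no change
So after constraint 3: D(Z) = {1,2,3,4}

Answer: {1,2,3,4}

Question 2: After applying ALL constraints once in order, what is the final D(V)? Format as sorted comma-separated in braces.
Answer: {1,2,3,4,5}

Derivation:
Constraint 1 (Y + V = W) on D(Y)={1,2,3,4,5,6} D(V)={1,2,3,4,5,6} D(W)={2,4,5,6}: Y {1,2,3,4,5,6}->{1,2,3,4,5}; V {1,2,3,4,5,6}->{1,2,3,4,5}
Constraint 2 (Z < Y) on D(Z)={1,2,3,4,5,6} D(Y)={1,2,3,4,5}: Z {1,2,3,4,5,6}->{1,2,3,4}; Y {1,2,3,4,5}->{2,3,4,5}
Constraint 3 (Z != W) on D(Z)={1,2,3,4} D(W)={2,4,5,6}: no change
So after all 3 constraints: D(V) = {1,2,3,4,5}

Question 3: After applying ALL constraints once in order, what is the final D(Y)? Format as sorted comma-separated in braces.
Constraint 1 (Y + V = W) on D(Y)={1,2,3,4,5,6} D(V)={1,2,3,4,5,6} D(W)={2,4,5,6}: Y {1,2,3,4,5,6}->{1,2,3,4,5}; V {1,2,3,4,5,6}->{1,2,3,4,5}
Constraint 2 (Z < Y) on D(Z)={1,2,3,4,5,6} D(Y)={1,2,3,4,5}: Z {1,2,3,4,5,6}->{1,2,3,4}; Y {1,2,3,4,5}->{2,3,4,5}
Constraint 3 (Z != W) on D(Z)={1,2,3,4} D(W)={2,4,5,6}: no change
So after all 3 constraints: D(Y) = {2,3,4,5}

Answer: {2,3,4,5}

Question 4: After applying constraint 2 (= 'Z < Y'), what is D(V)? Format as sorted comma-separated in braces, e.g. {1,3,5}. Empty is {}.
Constraint 1 (Y + V = W) on D(Y)={1,2,3,4,5,6} D(V)={1,2,3,4,5,6} D(W)={2,4,5,6}: Y {1,2,3,4,5,6}->{1,2,3,4,5}; V {1,2,3,4,5,6}->{1,2,3,4,5}
Constraint 2 (Z < Y) on D(Z)={1,2,3,4,5,6} D(Y)={1,2,3,4,5}: Z {1,2,3,4,5,6}->{1,2,3,4}; Y {1,2,3,4,5}->{2,3,4,5}
So after constraint 2: D(V) = {1,2,3,4,5}

Answer: {1,2,3,4,5}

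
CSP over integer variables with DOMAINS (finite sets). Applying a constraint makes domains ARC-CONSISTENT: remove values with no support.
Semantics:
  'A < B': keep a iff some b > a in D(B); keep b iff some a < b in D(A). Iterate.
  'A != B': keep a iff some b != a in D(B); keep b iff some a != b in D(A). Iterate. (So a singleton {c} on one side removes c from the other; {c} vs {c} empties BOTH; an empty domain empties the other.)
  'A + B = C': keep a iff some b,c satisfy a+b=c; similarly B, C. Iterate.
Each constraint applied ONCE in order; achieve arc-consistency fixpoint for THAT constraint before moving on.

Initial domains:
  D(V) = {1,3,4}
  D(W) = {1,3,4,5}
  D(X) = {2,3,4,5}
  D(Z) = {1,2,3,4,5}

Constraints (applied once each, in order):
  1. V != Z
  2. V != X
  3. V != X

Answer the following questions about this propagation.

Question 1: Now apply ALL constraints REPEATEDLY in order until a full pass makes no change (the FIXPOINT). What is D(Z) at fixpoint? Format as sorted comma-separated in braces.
Answer: {1,2,3,4,5}

Derivation:
pass 0 (initial): D(Z)={1,2,3,4,5}
pass 1: no change
Fixpoint after 1 passes: D(Z) = {1,2,3,4,5}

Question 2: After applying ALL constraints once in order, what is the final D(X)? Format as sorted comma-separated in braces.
Answer: {2,3,4,5}

Derivation:
Constraint 1 (V != Z) on D(V)={1,3,4} D(Z)={1,2,3,4,5}: no change
Constraint 2 (V != X) on D(V)={1,3,4} D(X)={2,3,4,5}: no change
Constraint 3 (V != X) on D(V)={1,3,4} D(X)={2,3,4,5}: no change
So after all 3 constraints: D(X) = {2,3,4,5}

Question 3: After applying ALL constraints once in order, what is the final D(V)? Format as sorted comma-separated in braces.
Answer: {1,3,4}

Derivation:
Constraint 1 (V != Z) on D(V)={1,3,4} D(Z)={1,2,3,4,5}: no change
Constraint 2 (V != X) on D(V)={1,3,4} D(X)={2,3,4,5}: no change
Constraint 3 (V != X) on D(V)={1,3,4} D(X)={2,3,4,5}: no change
So after all 3 constraints: D(V) = {1,3,4}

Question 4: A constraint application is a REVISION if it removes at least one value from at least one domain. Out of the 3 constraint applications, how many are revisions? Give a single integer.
Answer: 0

Derivation:
Constraint 1 (V != Z) on D(V)={1,3,4} D(Z)={1,2,3,4,5}: no change => not a revision
Constraint 2 (V != X) on D(V)={1,3,4} D(X)={2,3,4,5}: no change => not a revision
Constraint 3 (V != X) on D(V)={1,3,4} D(X)={2,3,4,5}: no change => not a revision
Total revisions = 0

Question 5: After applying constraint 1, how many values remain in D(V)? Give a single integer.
Answer: 3

Derivation:
Constraint 1 (V != Z) on D(V)={1,3,4} D(Z)={1,2,3,4,5}: no change
So after constraint 1: D(V)={1,3,4}, size = 3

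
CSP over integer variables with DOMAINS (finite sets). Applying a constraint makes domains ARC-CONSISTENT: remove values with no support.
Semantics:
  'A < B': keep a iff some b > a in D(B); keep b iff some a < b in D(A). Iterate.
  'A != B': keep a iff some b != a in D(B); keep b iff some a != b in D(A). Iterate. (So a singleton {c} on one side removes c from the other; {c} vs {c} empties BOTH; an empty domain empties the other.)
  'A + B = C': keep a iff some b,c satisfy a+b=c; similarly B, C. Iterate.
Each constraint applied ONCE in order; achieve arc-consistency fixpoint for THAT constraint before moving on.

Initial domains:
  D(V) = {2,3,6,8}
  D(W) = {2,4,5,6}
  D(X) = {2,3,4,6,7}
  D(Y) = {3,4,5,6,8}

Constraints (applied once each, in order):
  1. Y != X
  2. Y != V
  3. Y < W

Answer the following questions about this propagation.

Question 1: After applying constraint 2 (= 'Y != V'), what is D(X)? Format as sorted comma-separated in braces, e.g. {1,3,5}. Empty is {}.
Answer: {2,3,4,6,7}

Derivation:
Constraint 1 (Y != X) on D(Y)={3,4,5,6,8} D(X)={2,3,4,6,7}: no change
Constraint 2 (Y != V) on D(Y)={3,4,5,6,8} D(V)={2,3,6,8}: no change
So after constraint 2: D(X) = {2,3,4,6,7}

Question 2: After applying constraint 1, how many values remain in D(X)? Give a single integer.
Constraint 1 (Y != X) on D(Y)={3,4,5,6,8} D(X)={2,3,4,6,7}: no change
So after constraint 1: D(X)={2,3,4,6,7}, size = 5

Answer: 5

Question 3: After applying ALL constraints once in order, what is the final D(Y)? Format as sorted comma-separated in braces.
Answer: {3,4,5}

Derivation:
Constraint 1 (Y != X) on D(Y)={3,4,5,6,8} D(X)={2,3,4,6,7}: no change
Constraint 2 (Y != V) on D(Y)={3,4,5,6,8} D(V)={2,3,6,8}: no change
Constraint 3 (Y < W) on D(Y)={3,4,5,6,8} D(W)={2,4,5,6}: Y {3,4,5,6,8}->{3,4,5}; W {2,4,5,6}->{4,5,6}
So after all 3 constraints: D(Y) = {3,4,5}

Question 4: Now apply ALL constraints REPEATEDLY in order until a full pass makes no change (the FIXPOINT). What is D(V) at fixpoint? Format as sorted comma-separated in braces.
Answer: {2,3,6,8}

Derivation:
pass 0 (initial): D(V)={2,3,6,8}
pass 1: W {2,4,5,6}->{4,5,6}; Y {3,4,5,6,8}->{3,4,5}
pass 2: no change
Fixpoint after 2 passes: D(V) = {2,3,6,8}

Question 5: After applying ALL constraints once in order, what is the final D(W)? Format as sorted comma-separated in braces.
Answer: {4,5,6}

Derivation:
Constraint 1 (Y != X) on D(Y)={3,4,5,6,8} D(X)={2,3,4,6,7}: no change
Constraint 2 (Y != V) on D(Y)={3,4,5,6,8} D(V)={2,3,6,8}: no change
Constraint 3 (Y < W) on D(Y)={3,4,5,6,8} D(W)={2,4,5,6}: Y {3,4,5,6,8}->{3,4,5}; W {2,4,5,6}->{4,5,6}
So after all 3 constraints: D(W) = {4,5,6}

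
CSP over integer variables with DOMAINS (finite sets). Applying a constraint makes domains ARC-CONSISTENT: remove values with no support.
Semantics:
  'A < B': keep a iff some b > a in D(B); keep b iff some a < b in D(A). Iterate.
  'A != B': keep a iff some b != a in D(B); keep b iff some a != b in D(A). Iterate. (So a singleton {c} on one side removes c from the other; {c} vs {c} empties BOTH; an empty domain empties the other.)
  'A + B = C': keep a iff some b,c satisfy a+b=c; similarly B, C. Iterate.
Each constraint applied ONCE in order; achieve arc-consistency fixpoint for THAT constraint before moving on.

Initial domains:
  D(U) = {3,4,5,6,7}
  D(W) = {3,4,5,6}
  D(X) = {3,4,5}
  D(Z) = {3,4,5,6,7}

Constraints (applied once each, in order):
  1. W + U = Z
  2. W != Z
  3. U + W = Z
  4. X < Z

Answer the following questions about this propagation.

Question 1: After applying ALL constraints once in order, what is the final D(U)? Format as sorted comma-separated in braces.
Constraint 1 (W + U = Z) on D(W)={3,4,5,6} D(U)={3,4,5,6,7} D(Z)={3,4,5,6,7}: W {3,4,5,6}->{3,4}; U {3,4,5,6,7}->{3,4}; Z {3,4,5,6,7}->{6,7}
Constraint 2 (W != Z) on D(W)={3,4} D(Z)={6,7}: no change
Constraint 3 (U + W = Z) on D(U)={3,4} D(W)={3,4} D(Z)={6,7}: no change
Constraint 4 (X < Z) on D(X)={3,4,5} D(Z)={6,7}: no change
So after all 4 constraints: D(U) = {3,4}

Answer: {3,4}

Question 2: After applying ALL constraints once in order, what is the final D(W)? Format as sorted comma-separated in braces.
Constraint 1 (W + U = Z) on D(W)={3,4,5,6} D(U)={3,4,5,6,7} D(Z)={3,4,5,6,7}: W {3,4,5,6}->{3,4}; U {3,4,5,6,7}->{3,4}; Z {3,4,5,6,7}->{6,7}
Constraint 2 (W != Z) on D(W)={3,4} D(Z)={6,7}: no change
Constraint 3 (U + W = Z) on D(U)={3,4} D(W)={3,4} D(Z)={6,7}: no change
Constraint 4 (X < Z) on D(X)={3,4,5} D(Z)={6,7}: no change
So after all 4 constraints: D(W) = {3,4}

Answer: {3,4}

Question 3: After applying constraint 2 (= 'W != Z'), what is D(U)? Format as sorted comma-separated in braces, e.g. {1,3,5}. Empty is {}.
Answer: {3,4}

Derivation:
Constraint 1 (W + U = Z) on D(W)={3,4,5,6} D(U)={3,4,5,6,7} D(Z)={3,4,5,6,7}: W {3,4,5,6}->{3,4}; U {3,4,5,6,7}->{3,4}; Z {3,4,5,6,7}->{6,7}
Constraint 2 (W != Z) on D(W)={3,4} D(Z)={6,7}: no change
So after constraint 2: D(U) = {3,4}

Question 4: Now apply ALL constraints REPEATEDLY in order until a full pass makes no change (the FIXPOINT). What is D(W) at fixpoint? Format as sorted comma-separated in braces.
Answer: {3,4}

Derivation:
pass 0 (initial): D(W)={3,4,5,6}
pass 1: U {3,4,5,6,7}->{3,4}; W {3,4,5,6}->{3,4}; Z {3,4,5,6,7}->{6,7}
pass 2: no change
Fixpoint after 2 passes: D(W) = {3,4}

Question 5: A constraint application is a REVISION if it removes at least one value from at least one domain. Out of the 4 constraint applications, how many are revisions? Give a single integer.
Answer: 1

Derivation:
Constraint 1 (W + U = Z) on D(W)={3,4,5,6} D(U)={3,4,5,6,7} D(Z)={3,4,5,6,7}: W {3,4,5,6}->{3,4}; U {3,4,5,6,7}->{3,4}; Z {3,4,5,6,7}->{6,7} => REVISION
Constraint 2 (W != Z) on D(W)={3,4} D(Z)={6,7}: no change => not a revision
Constraint 3 (U + W = Z) on D(U)={3,4} D(W)={3,4} D(Z)={6,7}: no change => not a revision
Constraint 4 (X < Z) on D(X)={3,4,5} D(Z)={6,7}: no change => not a revision
Total revisions = 1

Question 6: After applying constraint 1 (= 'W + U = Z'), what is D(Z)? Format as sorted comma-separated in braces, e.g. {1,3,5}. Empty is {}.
Answer: {6,7}

Derivation:
Constraint 1 (W + U = Z) on D(W)={3,4,5,6} D(U)={3,4,5,6,7} D(Z)={3,4,5,6,7}: W {3,4,5,6}->{3,4}; U {3,4,5,6,7}->{3,4}; Z {3,4,5,6,7}->{6,7}
So after constraint 1: D(Z) = {6,7}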